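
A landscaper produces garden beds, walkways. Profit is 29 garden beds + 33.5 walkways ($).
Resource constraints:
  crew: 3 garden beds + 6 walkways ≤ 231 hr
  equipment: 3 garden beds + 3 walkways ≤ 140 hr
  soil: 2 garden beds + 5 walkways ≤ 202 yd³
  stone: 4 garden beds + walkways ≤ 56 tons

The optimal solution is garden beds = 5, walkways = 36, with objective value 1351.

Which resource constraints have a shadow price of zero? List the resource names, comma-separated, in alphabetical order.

crew: 231/231 (binding)
equipment: 123/140 (slack 17)
soil: 190/202 (slack 12)
stone: 56/56 (binding)
By complementary slackness, a constraint with positive slack has shadow price 0 → equipment, soil.

equipment, soil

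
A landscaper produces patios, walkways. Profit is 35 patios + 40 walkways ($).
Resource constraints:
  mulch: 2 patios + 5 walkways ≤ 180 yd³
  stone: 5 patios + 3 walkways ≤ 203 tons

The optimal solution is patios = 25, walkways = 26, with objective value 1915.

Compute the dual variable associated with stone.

At the optimum: mulch uses 180 of 180 (binding); stone uses 203 of 203 (binding).
The binding rows give the dual system: 2·y_mulch + 5·y_stone = 35 and 5·y_mulch + 3·y_stone = 40.
→ y_mulch = 5 and y_stone = 5.
Shadow price of stone = 5.

5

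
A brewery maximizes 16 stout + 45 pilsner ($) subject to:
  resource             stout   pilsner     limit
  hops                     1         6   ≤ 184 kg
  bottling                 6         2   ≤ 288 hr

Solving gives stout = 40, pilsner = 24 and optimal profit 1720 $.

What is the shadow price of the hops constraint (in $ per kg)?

At the optimum: hops uses 184 of 184 (binding); bottling uses 288 of 288 (binding).
From A_Bᵀ y = c: 1·y_hops + 6·y_bottling = 16; 6·y_hops + 2·y_bottling = 45.
→ y_hops = 7 and y_bottling = 1.5.
Shadow price of hops = 7.

7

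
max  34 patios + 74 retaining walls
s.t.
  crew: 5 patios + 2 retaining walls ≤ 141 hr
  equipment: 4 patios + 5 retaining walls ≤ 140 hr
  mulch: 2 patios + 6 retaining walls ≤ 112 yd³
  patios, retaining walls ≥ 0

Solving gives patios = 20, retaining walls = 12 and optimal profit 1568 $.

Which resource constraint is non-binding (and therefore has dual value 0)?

crew

crew: 124/141 (slack 17)
equipment: 140/140 (binding)
mulch: 112/112 (binding)
By complementary slackness, a constraint with positive slack has shadow price 0 → crew.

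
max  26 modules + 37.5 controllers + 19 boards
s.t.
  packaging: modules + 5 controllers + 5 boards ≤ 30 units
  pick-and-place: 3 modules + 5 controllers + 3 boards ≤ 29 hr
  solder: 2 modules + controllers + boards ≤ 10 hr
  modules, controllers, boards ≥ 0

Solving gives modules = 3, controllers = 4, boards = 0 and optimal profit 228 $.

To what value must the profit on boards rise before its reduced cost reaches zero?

At the optimum: packaging uses 23 of 30 (slack = 7); pick-and-place uses 29 of 29 (binding); solder uses 10 of 10 (binding).
Slack constraints have shadow price 0 (complementary slackness).
Dual feasibility on the basic columns requires 3·y_pick-and-place + 2·y_solder = 26, 5·y_pick-and-place + 1·y_solder = 37.5.
→ y_pick-and-place = 7 and y_solder = 2.5.
boards enters the basis when its profit ≥ yᵀa₃ = 7·3 + 2.5·1 = 23.5.

23.5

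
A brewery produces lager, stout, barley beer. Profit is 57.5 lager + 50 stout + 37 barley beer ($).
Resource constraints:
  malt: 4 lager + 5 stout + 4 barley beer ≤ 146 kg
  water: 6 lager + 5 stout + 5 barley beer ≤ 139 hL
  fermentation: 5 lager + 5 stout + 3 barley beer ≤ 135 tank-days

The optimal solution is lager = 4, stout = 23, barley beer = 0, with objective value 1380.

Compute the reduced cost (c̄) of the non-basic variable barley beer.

-8

Binding: water and fermentation. Non-binding: malt (15 unused).
Since malt is not tight, its dual is 0.
The binding rows give the dual system: 6·y_water + 5·y_fermentation = 57.5 and 5·y_water + 5·y_fermentation = 50.
This yields shadow prices y_water = 7.5, y_fermentation = 2.5.
Reduced cost of barley beer: c₃ − yᵀa₃ = 37 − (7.5·5 + 2.5·3) = 37 − 45 = -8.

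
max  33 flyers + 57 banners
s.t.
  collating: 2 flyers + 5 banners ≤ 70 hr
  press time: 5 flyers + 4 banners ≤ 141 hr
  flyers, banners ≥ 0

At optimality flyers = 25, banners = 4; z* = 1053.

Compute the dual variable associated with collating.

9

Check each constraint at x*: collating 70/70 (tight); press time 141/141 (tight).
The binding rows give the dual system: 2·y_collating + 5·y_press time = 33 and 5·y_collating + 4·y_press time = 57.
Solving: y_collating = 9, y_press time = 3.
Shadow price of collating = 9.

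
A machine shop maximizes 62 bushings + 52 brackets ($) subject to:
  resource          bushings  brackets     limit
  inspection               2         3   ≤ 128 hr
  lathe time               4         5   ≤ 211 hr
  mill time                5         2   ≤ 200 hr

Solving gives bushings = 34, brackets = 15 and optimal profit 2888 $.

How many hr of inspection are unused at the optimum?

15

inspection used = 2·34 + 3·15 = 113; slack = 128 − 113 = 15.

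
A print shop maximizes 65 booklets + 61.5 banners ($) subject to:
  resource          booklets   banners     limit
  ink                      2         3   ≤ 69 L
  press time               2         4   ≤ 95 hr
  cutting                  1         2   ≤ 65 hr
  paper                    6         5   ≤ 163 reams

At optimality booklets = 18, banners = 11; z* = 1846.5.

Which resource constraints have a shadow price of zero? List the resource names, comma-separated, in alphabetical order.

cutting, press time

ink: 69/69 (binding)
press time: 80/95 (slack 15)
cutting: 40/65 (slack 25)
paper: 163/163 (binding)
By complementary slackness, a constraint with positive slack has shadow price 0 → cutting, press time.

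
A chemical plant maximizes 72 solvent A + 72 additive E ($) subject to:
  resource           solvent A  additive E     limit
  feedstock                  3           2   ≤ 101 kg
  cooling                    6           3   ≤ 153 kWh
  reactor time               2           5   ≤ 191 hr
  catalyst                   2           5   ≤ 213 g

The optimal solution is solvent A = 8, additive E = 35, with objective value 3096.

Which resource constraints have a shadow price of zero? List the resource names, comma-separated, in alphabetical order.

feedstock: 94/101 (slack 7)
cooling: 153/153 (binding)
reactor time: 191/191 (binding)
catalyst: 191/213 (slack 22)
By complementary slackness, a constraint with positive slack has shadow price 0 → catalyst, feedstock.

catalyst, feedstock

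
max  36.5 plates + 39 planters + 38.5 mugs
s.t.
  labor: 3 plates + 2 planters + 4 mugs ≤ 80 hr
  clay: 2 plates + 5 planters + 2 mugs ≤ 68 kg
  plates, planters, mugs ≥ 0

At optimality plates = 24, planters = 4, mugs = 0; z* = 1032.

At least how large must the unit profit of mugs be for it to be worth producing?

Check each constraint at x*: labor 80/80 (tight); clay 68/68 (tight).
From A_Bᵀ y = c: 3·y_labor + 2·y_clay = 36.5; 2·y_labor + 5·y_clay = 39.
→ y_labor = 9.5 and y_clay = 4.
mugs enters the basis when its profit ≥ yᵀa₃ = 9.5·4 + 4·2 = 46.

46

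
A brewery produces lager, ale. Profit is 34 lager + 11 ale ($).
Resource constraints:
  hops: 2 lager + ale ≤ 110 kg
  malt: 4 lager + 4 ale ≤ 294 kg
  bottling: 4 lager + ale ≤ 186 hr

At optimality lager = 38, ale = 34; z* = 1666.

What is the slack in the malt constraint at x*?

malt used = 4·38 + 4·34 = 288; slack = 294 − 288 = 6.

6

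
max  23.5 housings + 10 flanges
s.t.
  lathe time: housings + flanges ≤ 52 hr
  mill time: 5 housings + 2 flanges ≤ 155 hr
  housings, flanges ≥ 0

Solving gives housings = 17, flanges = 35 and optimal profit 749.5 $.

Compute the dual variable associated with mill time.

Check each constraint at x*: lathe time 52/52 (tight); mill time 155/155 (tight).
From A_Bᵀ y = c: 1·y_lathe time + 5·y_mill time = 23.5; 1·y_lathe time + 2·y_mill time = 10.
Solving: y_lathe time = 1, y_mill time = 4.5.
Shadow price of mill time = 4.5.

4.5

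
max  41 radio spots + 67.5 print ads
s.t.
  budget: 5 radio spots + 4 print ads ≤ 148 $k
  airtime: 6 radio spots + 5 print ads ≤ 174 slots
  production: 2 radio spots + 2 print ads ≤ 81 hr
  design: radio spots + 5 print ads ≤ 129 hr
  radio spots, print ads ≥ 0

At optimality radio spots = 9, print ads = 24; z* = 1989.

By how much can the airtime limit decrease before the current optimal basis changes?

Binding constraints: airtime, design. The basis is B = [[6,5],[1,5]] with det 25.
Per unit decrease in airtime, x* moves by d = (-0.2, 0.04).
The basis stays optimal until radio spots reaches 0; allowable decrease = 45 slots.

45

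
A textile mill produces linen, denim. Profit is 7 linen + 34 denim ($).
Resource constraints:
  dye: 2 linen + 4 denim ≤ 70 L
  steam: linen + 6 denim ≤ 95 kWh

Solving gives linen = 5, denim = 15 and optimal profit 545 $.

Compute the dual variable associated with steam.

Both dye and steam are binding at x*.
Dual feasibility on the basic columns requires 2·y_dye + 1·y_steam = 7, 4·y_dye + 6·y_steam = 34.
Solving: y_dye = 1, y_steam = 5.
Shadow price of steam = 5.

5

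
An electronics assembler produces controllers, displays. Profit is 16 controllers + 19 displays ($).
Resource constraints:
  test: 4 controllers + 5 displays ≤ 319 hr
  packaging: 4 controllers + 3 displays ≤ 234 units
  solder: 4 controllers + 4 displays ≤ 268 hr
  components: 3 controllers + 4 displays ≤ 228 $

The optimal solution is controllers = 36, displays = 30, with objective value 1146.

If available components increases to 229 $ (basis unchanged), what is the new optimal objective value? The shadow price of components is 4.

1150

Δb = 1, so new z* = 1146 + (4)·(1) = 1146 + 4 = 1150.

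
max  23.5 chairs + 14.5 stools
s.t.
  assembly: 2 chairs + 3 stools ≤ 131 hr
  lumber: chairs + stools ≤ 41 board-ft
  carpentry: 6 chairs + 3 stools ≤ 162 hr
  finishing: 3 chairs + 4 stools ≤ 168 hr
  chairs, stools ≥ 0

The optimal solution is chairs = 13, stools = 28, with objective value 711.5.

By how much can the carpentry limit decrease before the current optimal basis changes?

Binding constraints: lumber, carpentry. The basis is B = [[1,1],[6,3]] with det -3.
Per unit decrease in carpentry, x* moves by d = (-0.3333, 0.3333).
The basis stays optimal until chairs reaches 0; allowable decrease = 39 hr.

39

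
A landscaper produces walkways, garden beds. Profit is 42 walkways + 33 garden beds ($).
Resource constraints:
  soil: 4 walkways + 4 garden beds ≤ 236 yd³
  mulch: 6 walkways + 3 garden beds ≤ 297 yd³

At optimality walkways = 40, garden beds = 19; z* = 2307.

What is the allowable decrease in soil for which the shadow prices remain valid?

Binding constraints: soil, mulch. The basis is B = [[4,4],[6,3]] with det -12.
Per unit decrease in soil, x* moves by d = (0.25, -0.5).
The basis stays optimal until garden beds reaches 0; allowable decrease = 38 yd³.

38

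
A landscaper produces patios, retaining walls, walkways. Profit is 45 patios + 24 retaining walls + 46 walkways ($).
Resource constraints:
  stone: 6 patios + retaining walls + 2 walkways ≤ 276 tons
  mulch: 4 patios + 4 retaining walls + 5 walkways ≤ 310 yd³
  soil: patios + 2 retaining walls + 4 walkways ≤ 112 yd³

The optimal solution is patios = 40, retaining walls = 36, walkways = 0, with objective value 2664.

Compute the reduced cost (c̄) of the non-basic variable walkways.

-2

Binding: stone and soil. Non-binding: mulch (6 unused).
Slack constraints have shadow price 0 (complementary slackness).
From A_Bᵀ y = c: 6·y_stone + 1·y_soil = 45; 1·y_stone + 2·y_soil = 24.
Solving: y_stone = 6, y_soil = 9.
Reduced cost of walkways: c₃ − yᵀa₃ = 46 − (6·2 + 9·4) = 46 − 48 = -2.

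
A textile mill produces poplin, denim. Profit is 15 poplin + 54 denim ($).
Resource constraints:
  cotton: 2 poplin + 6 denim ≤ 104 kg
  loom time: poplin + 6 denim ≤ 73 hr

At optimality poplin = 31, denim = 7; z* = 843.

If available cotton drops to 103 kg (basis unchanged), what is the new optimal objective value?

837

Check each constraint at x*: cotton 104/104 (tight); loom time 73/73 (tight).
The binding rows give the dual system: 2·y_cotton + 1·y_loom time = 15 and 6·y_cotton + 6·y_loom time = 54.
→ y_cotton = 6 and y_loom time = 3.
Δz = y_cotton·Δb = 6 × (-1) = -6, so new z* = 843 − 6 = 837.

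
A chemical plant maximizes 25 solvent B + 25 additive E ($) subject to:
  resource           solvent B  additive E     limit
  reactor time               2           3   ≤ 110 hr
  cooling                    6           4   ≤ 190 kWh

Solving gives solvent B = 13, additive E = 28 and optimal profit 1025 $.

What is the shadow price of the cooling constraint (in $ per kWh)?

2.5

Check each constraint at x*: reactor time 110/110 (tight); cooling 190/190 (tight).
Dual feasibility on the basic columns requires 2·y_reactor time + 6·y_cooling = 25, 3·y_reactor time + 4·y_cooling = 25.
Solving: y_reactor time = 5, y_cooling = 2.5.
Shadow price of cooling = 2.5.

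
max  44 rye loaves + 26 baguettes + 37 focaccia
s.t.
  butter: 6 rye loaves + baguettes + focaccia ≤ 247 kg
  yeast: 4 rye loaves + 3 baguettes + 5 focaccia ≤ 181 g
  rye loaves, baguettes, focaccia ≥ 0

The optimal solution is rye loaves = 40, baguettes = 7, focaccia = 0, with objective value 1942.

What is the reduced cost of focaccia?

-5

Both butter and yeast are binding at x*.
Dual feasibility on the basic columns requires 6·y_butter + 4·y_yeast = 44, 1·y_butter + 3·y_yeast = 26.
This yields shadow prices y_butter = 2, y_yeast = 8.
Reduced cost of focaccia: c₃ − yᵀa₃ = 37 − (2·1 + 8·5) = 37 − 42 = -5.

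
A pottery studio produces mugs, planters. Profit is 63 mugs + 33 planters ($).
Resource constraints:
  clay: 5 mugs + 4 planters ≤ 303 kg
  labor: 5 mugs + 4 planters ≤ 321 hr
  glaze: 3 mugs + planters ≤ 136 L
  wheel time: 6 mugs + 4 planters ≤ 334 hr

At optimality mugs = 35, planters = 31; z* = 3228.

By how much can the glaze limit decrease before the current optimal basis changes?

6

Binding constraints: glaze, wheel time. The basis is B = [[3,1],[6,4]] with det 6.
Per unit decrease in glaze, x* moves by d = (-0.6667, 1).
The basis stays optimal until clay becomes binding; allowable decrease = 6 L.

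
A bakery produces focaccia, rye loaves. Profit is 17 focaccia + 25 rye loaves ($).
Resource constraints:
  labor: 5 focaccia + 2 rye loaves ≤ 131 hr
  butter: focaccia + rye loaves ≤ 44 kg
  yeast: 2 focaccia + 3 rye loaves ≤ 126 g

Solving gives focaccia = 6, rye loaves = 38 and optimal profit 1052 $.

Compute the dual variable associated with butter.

Check each constraint at x*: labor 106/131 (slack 25); butter 44/44 (tight); yeast 126/126 (tight).
Slack constraints have shadow price 0 (complementary slackness).
The binding rows give the dual system: 1·y_butter + 2·y_yeast = 17 and 1·y_butter + 3·y_yeast = 25.
This yields shadow prices y_butter = 1, y_yeast = 8.
Shadow price of butter = 1.

1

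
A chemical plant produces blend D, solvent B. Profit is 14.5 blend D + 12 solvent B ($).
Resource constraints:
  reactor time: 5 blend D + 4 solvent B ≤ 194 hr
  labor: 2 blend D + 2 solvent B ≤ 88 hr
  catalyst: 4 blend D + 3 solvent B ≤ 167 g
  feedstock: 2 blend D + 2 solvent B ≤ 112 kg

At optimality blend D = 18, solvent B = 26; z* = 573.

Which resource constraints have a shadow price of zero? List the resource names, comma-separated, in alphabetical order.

catalyst, feedstock

reactor time: 194/194 (binding)
labor: 88/88 (binding)
catalyst: 150/167 (slack 17)
feedstock: 88/112 (slack 24)
By complementary slackness, a constraint with positive slack has shadow price 0 → catalyst, feedstock.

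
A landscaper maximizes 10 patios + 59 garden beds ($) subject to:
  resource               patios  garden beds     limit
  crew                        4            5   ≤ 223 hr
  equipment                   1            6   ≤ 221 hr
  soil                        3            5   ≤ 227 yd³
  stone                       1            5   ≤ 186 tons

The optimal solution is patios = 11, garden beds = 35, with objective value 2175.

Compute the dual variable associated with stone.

Binding: equipment and stone. Non-binding: crew (4 unused), soil (19 unused).
Slack constraints have shadow price 0 (complementary slackness).
The binding rows give the dual system: 1·y_equipment + 1·y_stone = 10 and 6·y_equipment + 5·y_stone = 59.
Solving: y_equipment = 9, y_stone = 1.
Shadow price of stone = 1.

1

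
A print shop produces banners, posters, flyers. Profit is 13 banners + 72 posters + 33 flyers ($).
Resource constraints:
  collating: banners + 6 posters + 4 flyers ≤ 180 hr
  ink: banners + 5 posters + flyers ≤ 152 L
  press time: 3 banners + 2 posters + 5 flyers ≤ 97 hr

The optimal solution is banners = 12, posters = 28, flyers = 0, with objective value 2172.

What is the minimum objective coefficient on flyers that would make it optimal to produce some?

At the optimum: collating uses 180 of 180 (binding); ink uses 152 of 152 (binding); press time uses 92 of 97 (slack = 5).
By complementary slackness, y = 0 for the non-binding constraint.
From A_Bᵀ y = c: 1·y_collating + 1·y_ink = 13; 6·y_collating + 5·y_ink = 72.
Solving: y_collating = 7, y_ink = 6.
flyers enters the basis when its profit ≥ yᵀa₃ = 7·4 + 6·1 = 34.

34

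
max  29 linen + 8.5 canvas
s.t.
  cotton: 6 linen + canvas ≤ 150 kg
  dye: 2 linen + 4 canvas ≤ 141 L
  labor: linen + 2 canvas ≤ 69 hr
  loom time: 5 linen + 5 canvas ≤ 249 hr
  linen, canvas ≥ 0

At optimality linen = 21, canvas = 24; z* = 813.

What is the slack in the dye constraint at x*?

3

dye used = 2·21 + 4·24 = 138; slack = 141 − 138 = 3.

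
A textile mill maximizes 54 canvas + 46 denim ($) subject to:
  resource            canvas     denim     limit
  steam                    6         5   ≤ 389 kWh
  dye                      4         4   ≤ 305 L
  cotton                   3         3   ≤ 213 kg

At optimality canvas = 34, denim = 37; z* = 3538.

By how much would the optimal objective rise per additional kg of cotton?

2

Check each constraint at x*: steam 389/389 (tight); dye 284/305 (slack 21); cotton 213/213 (tight).
By complementary slackness, y = 0 for the non-binding constraint.
The binding rows give the dual system: 6·y_steam + 3·y_cotton = 54 and 5·y_steam + 3·y_cotton = 46.
→ y_steam = 8 and y_cotton = 2.
Shadow price of cotton = 2.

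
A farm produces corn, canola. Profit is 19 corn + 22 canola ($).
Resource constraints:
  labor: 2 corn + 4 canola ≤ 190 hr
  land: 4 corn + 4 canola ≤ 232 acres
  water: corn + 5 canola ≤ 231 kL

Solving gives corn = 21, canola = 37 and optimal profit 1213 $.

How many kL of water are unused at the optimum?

25

water used = 1·21 + 5·37 = 206; slack = 231 − 206 = 25.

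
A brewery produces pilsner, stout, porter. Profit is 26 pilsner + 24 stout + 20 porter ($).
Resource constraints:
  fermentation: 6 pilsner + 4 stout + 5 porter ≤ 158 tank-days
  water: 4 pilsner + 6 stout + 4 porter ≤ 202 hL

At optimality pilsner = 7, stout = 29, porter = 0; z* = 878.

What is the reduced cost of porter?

-3

At the optimum: fermentation uses 158 of 158 (binding); water uses 202 of 202 (binding).
The binding rows give the dual system: 6·y_fermentation + 4·y_water = 26 and 4·y_fermentation + 6·y_water = 24.
Solving: y_fermentation = 3, y_water = 2.
Reduced cost of porter: c₃ − yᵀa₃ = 20 − (3·5 + 2·4) = 20 − 23 = -3.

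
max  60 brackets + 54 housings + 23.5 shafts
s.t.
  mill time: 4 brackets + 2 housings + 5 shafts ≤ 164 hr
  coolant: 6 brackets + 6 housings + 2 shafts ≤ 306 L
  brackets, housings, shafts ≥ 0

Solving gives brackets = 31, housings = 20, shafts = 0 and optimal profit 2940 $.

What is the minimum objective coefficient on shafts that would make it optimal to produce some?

31

At the optimum: mill time uses 164 of 164 (binding); coolant uses 306 of 306 (binding).
The binding rows give the dual system: 4·y_mill time + 6·y_coolant = 60 and 2·y_mill time + 6·y_coolant = 54.
Solving: y_mill time = 3, y_coolant = 8.
shafts enters the basis when its profit ≥ yᵀa₃ = 3·5 + 8·2 = 31.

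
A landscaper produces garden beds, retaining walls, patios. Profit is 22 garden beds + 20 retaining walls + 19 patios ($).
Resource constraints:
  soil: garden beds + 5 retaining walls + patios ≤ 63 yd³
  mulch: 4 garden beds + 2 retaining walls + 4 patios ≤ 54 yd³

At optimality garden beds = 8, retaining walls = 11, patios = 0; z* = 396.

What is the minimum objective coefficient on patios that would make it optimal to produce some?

At the optimum: soil uses 63 of 63 (binding); mulch uses 54 of 54 (binding).
The binding rows give the dual system: 1·y_soil + 4·y_mulch = 22 and 5·y_soil + 2·y_mulch = 20.
→ y_soil = 2 and y_mulch = 5.
patios enters the basis when its profit ≥ yᵀa₃ = 2·1 + 5·4 = 22.

22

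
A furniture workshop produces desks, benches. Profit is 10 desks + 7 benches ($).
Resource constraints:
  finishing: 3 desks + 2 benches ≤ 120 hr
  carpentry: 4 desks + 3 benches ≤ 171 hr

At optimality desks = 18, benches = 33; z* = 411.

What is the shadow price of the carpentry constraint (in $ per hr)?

At the optimum: finishing uses 120 of 120 (binding); carpentry uses 171 of 171 (binding).
From A_Bᵀ y = c: 3·y_finishing + 4·y_carpentry = 10; 2·y_finishing + 3·y_carpentry = 7.
This yields shadow prices y_finishing = 2, y_carpentry = 1.
Shadow price of carpentry = 1.

1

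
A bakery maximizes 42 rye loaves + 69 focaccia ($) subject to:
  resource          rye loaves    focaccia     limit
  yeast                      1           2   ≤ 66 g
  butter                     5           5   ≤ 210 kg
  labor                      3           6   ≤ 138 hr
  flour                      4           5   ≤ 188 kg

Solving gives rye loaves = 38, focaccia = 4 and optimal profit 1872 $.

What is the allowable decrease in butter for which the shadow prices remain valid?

95

Binding constraints: butter, labor. The basis is B = [[5,5],[3,6]] with det 15.
Per unit decrease in butter, x* moves by d = (-0.4, 0.2).
The basis stays optimal until rye loaves reaches 0; allowable decrease = 95 kg.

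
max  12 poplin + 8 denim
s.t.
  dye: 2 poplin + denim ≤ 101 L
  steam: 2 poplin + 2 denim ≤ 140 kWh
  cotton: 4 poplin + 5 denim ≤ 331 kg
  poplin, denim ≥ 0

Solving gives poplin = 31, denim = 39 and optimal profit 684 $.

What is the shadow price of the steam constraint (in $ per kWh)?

2

Check each constraint at x*: dye 101/101 (tight); steam 140/140 (tight); cotton 319/331 (slack 12).
Since cotton is not tight, its dual is 0.
Dual feasibility on the basic columns requires 2·y_dye + 2·y_steam = 12, 1·y_dye + 2·y_steam = 8.
Solving: y_dye = 4, y_steam = 2.
Shadow price of steam = 2.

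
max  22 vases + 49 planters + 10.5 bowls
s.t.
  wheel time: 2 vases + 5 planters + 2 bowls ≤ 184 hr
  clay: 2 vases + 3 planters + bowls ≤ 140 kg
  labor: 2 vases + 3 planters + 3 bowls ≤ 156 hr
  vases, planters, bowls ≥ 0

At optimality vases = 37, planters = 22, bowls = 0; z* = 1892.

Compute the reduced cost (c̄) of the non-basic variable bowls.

-8.5

At the optimum: wheel time uses 184 of 184 (binding); clay uses 140 of 140 (binding); labor uses 140 of 156 (slack = 16).
Since labor is not tight, its dual is 0.
From A_Bᵀ y = c: 2·y_wheel time + 2·y_clay = 22; 5·y_wheel time + 3·y_clay = 49.
Solving: y_wheel time = 8, y_clay = 3.
Reduced cost of bowls: c₃ − yᵀa₃ = 10.5 − (8·2 + 3·1) = 10.5 − 19 = -8.5.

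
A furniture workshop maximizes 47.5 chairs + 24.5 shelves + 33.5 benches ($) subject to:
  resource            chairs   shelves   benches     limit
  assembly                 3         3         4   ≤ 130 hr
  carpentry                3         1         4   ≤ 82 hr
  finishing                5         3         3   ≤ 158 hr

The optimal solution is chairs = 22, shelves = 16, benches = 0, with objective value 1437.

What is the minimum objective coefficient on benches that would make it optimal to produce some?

Check each constraint at x*: assembly 114/130 (slack 16); carpentry 82/82 (tight); finishing 158/158 (tight).
Since assembly is not tight, its dual is 0.
From A_Bᵀ y = c: 3·y_carpentry + 5·y_finishing = 47.5; 1·y_carpentry + 3·y_finishing = 24.5.
This yields shadow prices y_carpentry = 5, y_finishing = 6.5.
benches enters the basis when its profit ≥ yᵀa₃ = 5·4 + 6.5·3 = 39.5.

39.5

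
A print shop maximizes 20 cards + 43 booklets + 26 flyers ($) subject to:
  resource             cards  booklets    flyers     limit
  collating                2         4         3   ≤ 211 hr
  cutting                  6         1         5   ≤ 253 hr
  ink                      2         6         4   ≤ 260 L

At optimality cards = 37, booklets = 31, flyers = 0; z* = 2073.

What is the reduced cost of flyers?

Binding: cutting and ink. Non-binding: collating (13 unused).
Since collating is not tight, its dual is 0.
Dual feasibility on the basic columns requires 6·y_cutting + 2·y_ink = 20, 1·y_cutting + 6·y_ink = 43.
Solving: y_cutting = 1, y_ink = 7.
Reduced cost of flyers: c₃ − yᵀa₃ = 26 − (1·5 + 7·4) = 26 − 33 = -7.

-7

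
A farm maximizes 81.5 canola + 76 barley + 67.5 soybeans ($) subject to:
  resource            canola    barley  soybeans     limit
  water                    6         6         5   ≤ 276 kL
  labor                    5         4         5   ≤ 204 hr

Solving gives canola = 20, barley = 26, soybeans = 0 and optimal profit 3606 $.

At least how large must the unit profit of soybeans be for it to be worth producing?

72.5

Check each constraint at x*: water 276/276 (tight); labor 204/204 (tight).
Dual feasibility on the basic columns requires 6·y_water + 5·y_labor = 81.5, 6·y_water + 4·y_labor = 76.
→ y_water = 9 and y_labor = 5.5.
soybeans enters the basis when its profit ≥ yᵀa₃ = 9·5 + 5.5·5 = 72.5.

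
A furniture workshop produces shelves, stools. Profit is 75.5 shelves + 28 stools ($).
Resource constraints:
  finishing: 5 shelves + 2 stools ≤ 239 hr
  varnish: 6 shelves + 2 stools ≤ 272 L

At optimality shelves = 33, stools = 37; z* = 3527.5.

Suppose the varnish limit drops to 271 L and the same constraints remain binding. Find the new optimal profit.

Check each constraint at x*: finishing 239/239 (tight); varnish 272/272 (tight).
From A_Bᵀ y = c: 5·y_finishing + 6·y_varnish = 75.5; 2·y_finishing + 2·y_varnish = 28.
→ y_finishing = 8.5 and y_varnish = 5.5.
Δz = y_varnish·Δb = 5.5 × (-1) = -5.5, so new z* = 3527.5 − 5.5 = 3522.

3522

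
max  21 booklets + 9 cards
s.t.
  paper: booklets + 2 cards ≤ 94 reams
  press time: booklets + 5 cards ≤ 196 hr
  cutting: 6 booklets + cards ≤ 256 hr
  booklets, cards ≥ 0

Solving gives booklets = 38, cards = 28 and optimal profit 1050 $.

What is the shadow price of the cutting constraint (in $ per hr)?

At the optimum: paper uses 94 of 94 (binding); press time uses 178 of 196 (slack = 18); cutting uses 256 of 256 (binding).
By complementary slackness, y = 0 for the non-binding constraint.
Dual feasibility on the basic columns requires 1·y_paper + 6·y_cutting = 21, 2·y_paper + 1·y_cutting = 9.
→ y_paper = 3 and y_cutting = 3.
Shadow price of cutting = 3.

3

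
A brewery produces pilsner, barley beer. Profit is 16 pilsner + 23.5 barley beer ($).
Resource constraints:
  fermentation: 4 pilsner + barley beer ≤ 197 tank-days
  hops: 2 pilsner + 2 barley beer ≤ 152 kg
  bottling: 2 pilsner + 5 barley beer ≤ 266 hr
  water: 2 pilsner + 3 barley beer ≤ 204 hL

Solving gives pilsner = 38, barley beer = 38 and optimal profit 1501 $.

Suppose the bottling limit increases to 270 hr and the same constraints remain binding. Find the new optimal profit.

1511

Binding: hops and bottling. Non-binding: fermentation (7 unused), water (14 unused).
By complementary slackness, y = 0 for the non-binding constraints.
The binding rows give the dual system: 2·y_hops + 2·y_bottling = 16 and 2·y_hops + 5·y_bottling = 23.5.
This yields shadow prices y_hops = 5.5, y_bottling = 2.5.
Δz = y_bottling·Δb = 2.5 × (4) = 10, so new z* = 1501 + 10 = 1511.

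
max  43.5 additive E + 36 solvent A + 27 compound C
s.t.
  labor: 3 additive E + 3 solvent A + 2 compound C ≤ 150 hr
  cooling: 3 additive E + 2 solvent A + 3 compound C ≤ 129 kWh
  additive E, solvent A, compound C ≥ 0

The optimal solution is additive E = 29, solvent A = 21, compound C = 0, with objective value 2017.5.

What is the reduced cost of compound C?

Both labor and cooling are binding at x*.
Dual feasibility on the basic columns requires 3·y_labor + 3·y_cooling = 43.5, 3·y_labor + 2·y_cooling = 36.
This yields shadow prices y_labor = 7, y_cooling = 7.5.
Reduced cost of compound C: c₃ − yᵀa₃ = 27 − (7·2 + 7.5·3) = 27 − 36.5 = -9.5.

-9.5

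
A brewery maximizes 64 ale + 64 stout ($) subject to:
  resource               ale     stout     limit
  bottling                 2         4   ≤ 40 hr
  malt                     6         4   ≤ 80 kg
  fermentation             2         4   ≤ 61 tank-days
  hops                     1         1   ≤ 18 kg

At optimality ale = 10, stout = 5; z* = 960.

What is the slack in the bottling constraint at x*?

0

bottling used = 2·10 + 4·5 = 40; slack = 40 − 40 = 0.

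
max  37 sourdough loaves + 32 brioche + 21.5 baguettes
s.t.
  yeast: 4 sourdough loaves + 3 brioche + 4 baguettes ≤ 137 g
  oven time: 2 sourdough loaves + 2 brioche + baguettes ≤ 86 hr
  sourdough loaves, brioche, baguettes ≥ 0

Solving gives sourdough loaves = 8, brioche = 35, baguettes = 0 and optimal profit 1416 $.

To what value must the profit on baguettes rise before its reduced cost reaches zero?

28.5

Check each constraint at x*: yeast 137/137 (tight); oven time 86/86 (tight).
Dual feasibility on the basic columns requires 4·y_yeast + 2·y_oven time = 37, 3·y_yeast + 2·y_oven time = 32.
Solving: y_yeast = 5, y_oven time = 8.5.
baguettes enters the basis when its profit ≥ yᵀa₃ = 5·4 + 8.5·1 = 28.5.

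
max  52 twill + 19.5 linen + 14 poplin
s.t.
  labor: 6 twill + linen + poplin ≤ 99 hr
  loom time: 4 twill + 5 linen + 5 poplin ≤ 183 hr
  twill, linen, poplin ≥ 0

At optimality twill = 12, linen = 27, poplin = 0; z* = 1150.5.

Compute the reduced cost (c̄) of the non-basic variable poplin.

-5.5

At the optimum: labor uses 99 of 99 (binding); loom time uses 183 of 183 (binding).
Dual feasibility on the basic columns requires 6·y_labor + 4·y_loom time = 52, 1·y_labor + 5·y_loom time = 19.5.
→ y_labor = 7 and y_loom time = 2.5.
Reduced cost of poplin: c₃ − yᵀa₃ = 14 − (7·1 + 2.5·5) = 14 − 19.5 = -5.5.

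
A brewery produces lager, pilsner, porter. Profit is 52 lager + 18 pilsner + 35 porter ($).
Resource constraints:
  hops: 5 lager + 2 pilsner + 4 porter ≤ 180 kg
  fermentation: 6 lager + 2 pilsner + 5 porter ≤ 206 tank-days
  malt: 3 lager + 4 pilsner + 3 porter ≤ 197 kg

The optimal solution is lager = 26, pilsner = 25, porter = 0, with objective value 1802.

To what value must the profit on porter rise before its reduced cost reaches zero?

43

Check each constraint at x*: hops 180/180 (tight); fermentation 206/206 (tight); malt 178/197 (slack 19).
Slack constraints have shadow price 0 (complementary slackness).
The binding rows give the dual system: 5·y_hops + 6·y_fermentation = 52 and 2·y_hops + 2·y_fermentation = 18.
Solving: y_hops = 2, y_fermentation = 7.
porter enters the basis when its profit ≥ yᵀa₃ = 2·4 + 7·5 = 43.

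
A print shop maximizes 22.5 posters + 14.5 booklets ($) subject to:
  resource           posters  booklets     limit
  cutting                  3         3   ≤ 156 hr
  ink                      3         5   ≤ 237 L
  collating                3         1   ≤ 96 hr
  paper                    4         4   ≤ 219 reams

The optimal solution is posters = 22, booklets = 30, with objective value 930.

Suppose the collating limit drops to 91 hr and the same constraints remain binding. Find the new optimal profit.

At the optimum: cutting uses 156 of 156 (binding); ink uses 216 of 237 (slack = 21); collating uses 96 of 96 (binding); paper uses 208 of 219 (slack = 11).
Slack constraints have shadow price 0 (complementary slackness).
The binding rows give the dual system: 3·y_cutting + 3·y_collating = 22.5 and 3·y_cutting + 1·y_collating = 14.5.
This yields shadow prices y_cutting = 3.5, y_collating = 4.
Δz = y_collating·Δb = 4 × (-5) = -20, so new z* = 930 − 20 = 910.

910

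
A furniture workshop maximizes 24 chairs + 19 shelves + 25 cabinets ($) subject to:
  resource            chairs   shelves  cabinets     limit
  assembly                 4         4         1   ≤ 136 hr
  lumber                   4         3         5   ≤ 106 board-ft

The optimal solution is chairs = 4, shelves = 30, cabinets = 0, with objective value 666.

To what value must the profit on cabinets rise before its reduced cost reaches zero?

Check each constraint at x*: assembly 136/136 (tight); lumber 106/106 (tight).
The binding rows give the dual system: 4·y_assembly + 4·y_lumber = 24 and 4·y_assembly + 3·y_lumber = 19.
→ y_assembly = 1 and y_lumber = 5.
cabinets enters the basis when its profit ≥ yᵀa₃ = 1·1 + 5·5 = 26.

26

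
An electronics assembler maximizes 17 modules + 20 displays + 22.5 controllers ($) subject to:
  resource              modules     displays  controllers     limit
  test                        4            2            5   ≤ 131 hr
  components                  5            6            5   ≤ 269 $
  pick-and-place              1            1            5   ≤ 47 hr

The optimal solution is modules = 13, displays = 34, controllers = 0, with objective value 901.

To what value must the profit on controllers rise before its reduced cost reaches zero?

25

Check each constraint at x*: test 120/131 (slack 11); components 269/269 (tight); pick-and-place 47/47 (tight).
Since test is not tight, its dual is 0.
The binding rows give the dual system: 5·y_components + 1·y_pick-and-place = 17 and 6·y_components + 1·y_pick-and-place = 20.
This yields shadow prices y_components = 3, y_pick-and-place = 2.
controllers enters the basis when its profit ≥ yᵀa₃ = 3·5 + 2·5 = 25.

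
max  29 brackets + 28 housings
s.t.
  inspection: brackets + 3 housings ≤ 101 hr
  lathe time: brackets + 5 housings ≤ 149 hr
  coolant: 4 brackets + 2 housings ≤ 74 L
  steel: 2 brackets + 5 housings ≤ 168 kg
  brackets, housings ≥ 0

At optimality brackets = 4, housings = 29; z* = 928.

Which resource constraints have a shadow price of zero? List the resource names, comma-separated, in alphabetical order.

inspection: 91/101 (slack 10)
lathe time: 149/149 (binding)
coolant: 74/74 (binding)
steel: 153/168 (slack 15)
By complementary slackness, a constraint with positive slack has shadow price 0 → inspection, steel.

inspection, steel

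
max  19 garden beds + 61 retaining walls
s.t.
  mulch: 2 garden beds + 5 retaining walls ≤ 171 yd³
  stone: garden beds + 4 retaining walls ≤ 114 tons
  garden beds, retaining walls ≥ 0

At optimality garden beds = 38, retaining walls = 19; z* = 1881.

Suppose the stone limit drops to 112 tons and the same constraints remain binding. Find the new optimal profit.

1863

Both mulch and stone are binding at x*.
Dual feasibility on the basic columns requires 2·y_mulch + 1·y_stone = 19, 5·y_mulch + 4·y_stone = 61.
Solving: y_mulch = 5, y_stone = 9.
Δz = y_stone·Δb = 9 × (-2) = -18, so new z* = 1881 − 18 = 1863.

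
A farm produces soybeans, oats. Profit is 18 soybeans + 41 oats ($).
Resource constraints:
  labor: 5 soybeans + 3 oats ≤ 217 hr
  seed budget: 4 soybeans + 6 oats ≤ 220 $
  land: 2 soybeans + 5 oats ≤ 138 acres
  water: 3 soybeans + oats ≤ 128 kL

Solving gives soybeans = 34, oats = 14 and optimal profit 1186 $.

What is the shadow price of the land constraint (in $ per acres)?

7

Binding: seed budget and land. Non-binding: labor (5 unused), water (12 unused).
Slack constraints have shadow price 0 (complementary slackness).
From A_Bᵀ y = c: 4·y_seed budget + 2·y_land = 18; 6·y_seed budget + 5·y_land = 41.
→ y_seed budget = 1 and y_land = 7.
Shadow price of land = 7.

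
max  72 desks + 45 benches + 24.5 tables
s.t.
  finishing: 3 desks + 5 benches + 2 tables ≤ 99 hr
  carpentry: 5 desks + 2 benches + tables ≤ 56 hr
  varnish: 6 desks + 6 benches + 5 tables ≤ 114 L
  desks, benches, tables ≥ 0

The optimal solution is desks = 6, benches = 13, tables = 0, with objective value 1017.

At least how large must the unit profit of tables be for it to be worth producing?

31.5

Binding: carpentry and varnish. Non-binding: finishing (16 unused).
Slack constraints have shadow price 0 (complementary slackness).
The binding rows give the dual system: 5·y_carpentry + 6·y_varnish = 72 and 2·y_carpentry + 6·y_varnish = 45.
Solving: y_carpentry = 9, y_varnish = 4.5.
tables enters the basis when its profit ≥ yᵀa₃ = 9·1 + 4.5·5 = 31.5.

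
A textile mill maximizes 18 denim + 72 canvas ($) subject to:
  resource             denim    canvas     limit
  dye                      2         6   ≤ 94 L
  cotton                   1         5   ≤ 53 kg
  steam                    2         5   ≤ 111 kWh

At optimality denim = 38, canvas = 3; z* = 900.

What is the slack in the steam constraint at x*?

steam used = 2·38 + 5·3 = 91; slack = 111 − 91 = 20.

20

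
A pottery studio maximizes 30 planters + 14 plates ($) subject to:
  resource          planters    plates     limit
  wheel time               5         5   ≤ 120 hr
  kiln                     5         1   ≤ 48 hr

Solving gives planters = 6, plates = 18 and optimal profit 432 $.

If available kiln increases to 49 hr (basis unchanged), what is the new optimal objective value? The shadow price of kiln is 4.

Δb = 1, so new z* = 432 + (4)·(1) = 432 + 4 = 436.

436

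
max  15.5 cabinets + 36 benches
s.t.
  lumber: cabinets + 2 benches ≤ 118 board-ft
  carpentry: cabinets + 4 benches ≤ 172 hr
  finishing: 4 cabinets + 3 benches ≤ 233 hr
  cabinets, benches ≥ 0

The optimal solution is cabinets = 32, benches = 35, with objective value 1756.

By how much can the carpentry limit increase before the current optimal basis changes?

Binding constraints: carpentry, finishing. The basis is B = [[1,4],[4,3]] with det -13.
Per unit increase in carpentry, x* moves by d = (-0.2308, 0.3077).
The basis stays optimal until lumber becomes binding; allowable increase = 41.6 hr.

41.6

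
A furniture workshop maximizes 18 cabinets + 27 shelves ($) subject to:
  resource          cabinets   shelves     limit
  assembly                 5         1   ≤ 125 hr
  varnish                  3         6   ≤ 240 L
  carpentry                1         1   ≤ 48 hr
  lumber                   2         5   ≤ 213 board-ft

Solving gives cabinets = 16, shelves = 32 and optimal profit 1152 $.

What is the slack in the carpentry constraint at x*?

0

carpentry used = 1·16 + 1·32 = 48; slack = 48 − 48 = 0.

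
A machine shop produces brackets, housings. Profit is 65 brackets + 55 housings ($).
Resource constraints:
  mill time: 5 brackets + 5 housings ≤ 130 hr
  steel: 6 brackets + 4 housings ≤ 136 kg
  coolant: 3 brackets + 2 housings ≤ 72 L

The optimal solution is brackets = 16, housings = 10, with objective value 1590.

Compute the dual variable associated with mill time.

7

At the optimum: mill time uses 130 of 130 (binding); steel uses 136 of 136 (binding); coolant uses 68 of 72 (slack = 4).
Since coolant is not tight, its dual is 0.
From A_Bᵀ y = c: 5·y_mill time + 6·y_steel = 65; 5·y_mill time + 4·y_steel = 55.
Solving: y_mill time = 7, y_steel = 5.
Shadow price of mill time = 7.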